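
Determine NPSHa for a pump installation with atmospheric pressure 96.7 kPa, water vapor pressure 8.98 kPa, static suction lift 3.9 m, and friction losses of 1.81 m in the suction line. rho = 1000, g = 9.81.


NPSHa = p_atm/(rho*g) - z_s - hf_s - p_vap/(rho*g).
p_atm/(rho*g) = 96.7*1000 / (1000*9.81) = 9.857 m.
p_vap/(rho*g) = 8.98*1000 / (1000*9.81) = 0.915 m.
NPSHa = 9.857 - 3.9 - 1.81 - 0.915
      = 3.23 m.

3.23


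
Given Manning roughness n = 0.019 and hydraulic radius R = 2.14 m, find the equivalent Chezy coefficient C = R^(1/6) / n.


The Chezy coefficient relates to Manning's n through C = R^(1/6) / n.
R^(1/6) = 2.14^(1/6) = 1.135191.
C = 1.135191 / 0.019 = 59.75 m^(1/2)/s.

59.75


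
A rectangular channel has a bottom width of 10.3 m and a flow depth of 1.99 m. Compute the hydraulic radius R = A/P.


For a rectangular section:
Flow area A = b * y = 10.3 * 1.99 = 20.5 m^2.
Wetted perimeter P = b + 2y = 10.3 + 2*1.99 = 14.28 m.
Hydraulic radius R = A/P = 20.5 / 14.28 = 1.4354 m.

1.4354


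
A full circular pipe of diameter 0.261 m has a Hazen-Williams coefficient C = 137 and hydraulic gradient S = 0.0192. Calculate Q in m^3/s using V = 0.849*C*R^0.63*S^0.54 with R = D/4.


For a full circular pipe, R = D/4 = 0.261/4 = 0.0653 m.
V = 0.849 * 137 * 0.0653^0.63 * 0.0192^0.54
  = 0.849 * 137 * 0.179137 * 0.118299
  = 2.4649 m/s.
Pipe area A = pi*D^2/4 = pi*0.261^2/4 = 0.0535 m^2.
Q = A * V = 0.0535 * 2.4649 = 0.1319 m^3/s.

0.1319


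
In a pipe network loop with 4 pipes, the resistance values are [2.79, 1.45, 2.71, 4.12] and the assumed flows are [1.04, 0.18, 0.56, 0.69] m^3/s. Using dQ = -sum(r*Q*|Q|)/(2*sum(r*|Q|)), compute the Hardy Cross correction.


Numerator terms (r*Q*|Q|): 2.79*1.04*|1.04| = 3.0177; 1.45*0.18*|0.18| = 0.047; 2.71*0.56*|0.56| = 0.8499; 4.12*0.69*|0.69| = 1.9615.
Sum of numerator = 5.876.
Denominator terms (r*|Q|): 2.79*|1.04| = 2.9016; 1.45*|0.18| = 0.261; 2.71*|0.56| = 1.5176; 4.12*|0.69| = 2.8428.
2 * sum of denominator = 2 * 7.523 = 15.046.
dQ = -5.876 / 15.046 = -0.3905 m^3/s.

-0.3905


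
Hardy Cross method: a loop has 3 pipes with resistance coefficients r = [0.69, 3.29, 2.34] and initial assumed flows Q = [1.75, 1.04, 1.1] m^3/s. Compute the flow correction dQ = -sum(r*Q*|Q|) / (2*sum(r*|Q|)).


Numerator terms (r*Q*|Q|): 0.69*1.75*|1.75| = 2.1131; 3.29*1.04*|1.04| = 3.5585; 2.34*1.1*|1.1| = 2.8314.
Sum of numerator = 8.503.
Denominator terms (r*|Q|): 0.69*|1.75| = 1.2075; 3.29*|1.04| = 3.4216; 2.34*|1.1| = 2.574.
2 * sum of denominator = 2 * 7.2031 = 14.4062.
dQ = -8.503 / 14.4062 = -0.5902 m^3/s.

-0.5902


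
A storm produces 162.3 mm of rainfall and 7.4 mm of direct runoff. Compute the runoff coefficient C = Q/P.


The runoff coefficient C = runoff depth / rainfall depth.
C = 7.4 / 162.3
  = 0.0456.

0.0456


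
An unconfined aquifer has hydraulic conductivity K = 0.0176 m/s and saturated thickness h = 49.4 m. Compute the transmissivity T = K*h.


Transmissivity is defined as T = K * h.
T = 0.0176 * 49.4
  = 0.8694 m^2/s.

0.8694


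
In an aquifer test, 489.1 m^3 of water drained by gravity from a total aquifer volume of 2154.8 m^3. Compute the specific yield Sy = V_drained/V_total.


Specific yield Sy = Volume drained / Total volume.
Sy = 489.1 / 2154.8
   = 0.227.

0.227


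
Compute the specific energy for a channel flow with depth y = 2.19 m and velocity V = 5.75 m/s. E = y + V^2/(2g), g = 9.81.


Specific energy E = y + V^2/(2g).
Velocity head = V^2/(2g) = 5.75^2 / (2*9.81) = 33.0625 / 19.62 = 1.6851 m.
E = 2.19 + 1.6851 = 3.8751 m.

3.8751


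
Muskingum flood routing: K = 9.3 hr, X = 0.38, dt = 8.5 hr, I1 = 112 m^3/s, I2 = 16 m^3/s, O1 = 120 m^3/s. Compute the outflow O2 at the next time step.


Muskingum coefficients:
denom = 2*K*(1-X) + dt = 2*9.3*(1-0.38) + 8.5 = 20.032.
C0 = (dt - 2*K*X)/denom = (8.5 - 2*9.3*0.38)/20.032 = 0.0715.
C1 = (dt + 2*K*X)/denom = (8.5 + 2*9.3*0.38)/20.032 = 0.7772.
C2 = (2*K*(1-X) - dt)/denom = 0.1514.
O2 = C0*I2 + C1*I1 + C2*O1
   = 0.0715*16 + 0.7772*112 + 0.1514*120
   = 106.35 m^3/s.

106.35


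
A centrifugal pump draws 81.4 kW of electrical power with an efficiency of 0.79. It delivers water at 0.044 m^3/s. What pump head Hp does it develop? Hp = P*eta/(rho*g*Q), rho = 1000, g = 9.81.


Pump head formula: Hp = P * eta / (rho * g * Q).
Numerator: P * eta = 81.4 * 1000 * 0.79 = 64306.0 W.
Denominator: rho * g * Q = 1000 * 9.81 * 0.044 = 431.64.
Hp = 64306.0 / 431.64 = 148.98 m.

148.98


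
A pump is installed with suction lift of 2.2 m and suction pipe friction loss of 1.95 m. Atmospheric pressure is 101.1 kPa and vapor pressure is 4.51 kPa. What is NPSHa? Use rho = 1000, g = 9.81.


NPSHa = p_atm/(rho*g) - z_s - hf_s - p_vap/(rho*g).
p_atm/(rho*g) = 101.1*1000 / (1000*9.81) = 10.306 m.
p_vap/(rho*g) = 4.51*1000 / (1000*9.81) = 0.46 m.
NPSHa = 10.306 - 2.2 - 1.95 - 0.46
      = 5.7 m.

5.7


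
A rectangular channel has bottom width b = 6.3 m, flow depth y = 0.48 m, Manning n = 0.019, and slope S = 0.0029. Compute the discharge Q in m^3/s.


For a rectangular channel, the cross-sectional area A = b * y = 6.3 * 0.48 = 3.02 m^2.
The wetted perimeter P = b + 2y = 6.3 + 2*0.48 = 7.26 m.
Hydraulic radius R = A/P = 3.02/7.26 = 0.4165 m.
Velocity V = (1/n)*R^(2/3)*S^(1/2) = (1/0.019)*0.4165^(2/3)*0.0029^(1/2) = 1.5808 m/s.
Discharge Q = A * V = 3.02 * 1.5808 = 4.78 m^3/s.

4.78


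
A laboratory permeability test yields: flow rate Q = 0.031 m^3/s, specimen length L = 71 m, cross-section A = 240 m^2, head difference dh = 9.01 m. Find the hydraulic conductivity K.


From K = Q*L / (A*dh):
Numerator: Q*L = 0.031 * 71 = 2.201.
Denominator: A*dh = 240 * 9.01 = 2162.4.
K = 2.201 / 2162.4 = 0.001018 m/s.

0.001018


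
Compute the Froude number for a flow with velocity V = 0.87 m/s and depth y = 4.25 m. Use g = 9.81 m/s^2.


The Froude number is defined as Fr = V / sqrt(g*y).
g*y = 9.81 * 4.25 = 41.6925.
sqrt(g*y) = sqrt(41.6925) = 6.457.
Fr = 0.87 / 6.457 = 0.1347.

0.1347


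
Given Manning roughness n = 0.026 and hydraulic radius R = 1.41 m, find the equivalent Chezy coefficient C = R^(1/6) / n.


The Chezy coefficient relates to Manning's n through C = R^(1/6) / n.
R^(1/6) = 1.41^(1/6) = 1.058936.
C = 1.058936 / 0.026 = 40.73 m^(1/2)/s.

40.73


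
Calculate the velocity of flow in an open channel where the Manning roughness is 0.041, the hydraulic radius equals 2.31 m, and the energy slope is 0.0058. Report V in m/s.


Manning's equation gives V = (1/n) * R^(2/3) * S^(1/2).
First, compute R^(2/3) = 2.31^(2/3) = 1.7475.
Next, S^(1/2) = 0.0058^(1/2) = 0.076158.
Then 1/n = 1/0.041 = 24.39.
V = 24.39 * 1.7475 * 0.076158 = 3.2459 m/s.

3.2459


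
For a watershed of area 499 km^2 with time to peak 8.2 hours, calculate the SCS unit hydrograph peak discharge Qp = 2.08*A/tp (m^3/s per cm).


SCS formula: Qp = 2.08 * A / tp.
Qp = 2.08 * 499 / 8.2
   = 1037.92 / 8.2
   = 126.58 m^3/s per cm.

126.58


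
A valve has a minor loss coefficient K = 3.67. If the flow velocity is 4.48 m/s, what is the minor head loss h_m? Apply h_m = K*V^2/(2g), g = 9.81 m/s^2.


Minor loss formula: h_m = K * V^2/(2g).
V^2 = 4.48^2 = 20.0704.
V^2/(2g) = 20.0704 / 19.62 = 1.023 m.
h_m = 3.67 * 1.023 = 3.7542 m.

3.7542


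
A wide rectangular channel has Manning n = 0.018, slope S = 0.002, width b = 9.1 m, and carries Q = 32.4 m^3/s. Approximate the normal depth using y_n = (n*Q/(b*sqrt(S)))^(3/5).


We use the wide-channel approximation y_n = (n*Q/(b*sqrt(S)))^(3/5).
sqrt(S) = sqrt(0.002) = 0.044721.
Numerator: n*Q = 0.018 * 32.4 = 0.5832.
Denominator: b*sqrt(S) = 9.1 * 0.044721 = 0.406961.
arg = 1.433.
y_n = 1.433^(3/5) = 1.241 m.

1.241


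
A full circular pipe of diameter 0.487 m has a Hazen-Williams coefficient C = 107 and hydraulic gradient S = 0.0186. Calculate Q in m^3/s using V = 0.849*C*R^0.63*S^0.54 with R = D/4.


For a full circular pipe, R = D/4 = 0.487/4 = 0.1217 m.
V = 0.849 * 107 * 0.1217^0.63 * 0.0186^0.54
  = 0.849 * 107 * 0.265366 * 0.116289
  = 2.8033 m/s.
Pipe area A = pi*D^2/4 = pi*0.487^2/4 = 0.1863 m^2.
Q = A * V = 0.1863 * 2.8033 = 0.5222 m^3/s.

0.5222


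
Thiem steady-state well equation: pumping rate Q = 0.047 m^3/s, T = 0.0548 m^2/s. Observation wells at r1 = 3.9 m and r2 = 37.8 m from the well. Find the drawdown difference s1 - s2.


Thiem equation: s1 - s2 = Q/(2*pi*T) * ln(r2/r1).
ln(r2/r1) = ln(37.8/3.9) = 2.2713.
Q/(2*pi*T) = 0.047 / (2*pi*0.0548) = 0.047 / 0.3443 = 0.1365.
s1 - s2 = 0.1365 * 2.2713 = 0.31 m.

0.31


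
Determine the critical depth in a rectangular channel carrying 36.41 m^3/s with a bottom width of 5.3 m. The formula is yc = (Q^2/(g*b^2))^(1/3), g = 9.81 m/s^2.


Using yc = (Q^2 / (g * b^2))^(1/3):
Q^2 = 36.41^2 = 1325.69.
g * b^2 = 9.81 * 5.3^2 = 9.81 * 28.09 = 275.56.
Q^2 / (g*b^2) = 1325.69 / 275.56 = 4.8109.
yc = 4.8109^(1/3) = 1.6881 m.

1.6881


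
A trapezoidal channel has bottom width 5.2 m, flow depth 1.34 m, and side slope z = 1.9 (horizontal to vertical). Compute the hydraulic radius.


For a trapezoidal section with side slope z:
A = (b + z*y)*y = (5.2 + 1.9*1.34)*1.34 = 10.38 m^2.
P = b + 2*y*sqrt(1 + z^2) = 5.2 + 2*1.34*sqrt(1 + 1.9^2) = 10.954 m.
R = A/P = 10.38 / 10.954 = 0.9475 m.

0.9475


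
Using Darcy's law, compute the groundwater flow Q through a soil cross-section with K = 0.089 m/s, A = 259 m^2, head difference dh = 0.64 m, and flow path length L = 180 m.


Darcy's law: Q = K * A * i, where i = dh/L.
Hydraulic gradient i = 0.64 / 180 = 0.003556.
Q = 0.089 * 259 * 0.003556
  = 0.082 m^3/s.

0.082


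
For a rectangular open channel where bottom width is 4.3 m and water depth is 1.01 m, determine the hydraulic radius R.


For a rectangular section:
Flow area A = b * y = 4.3 * 1.01 = 4.34 m^2.
Wetted perimeter P = b + 2y = 4.3 + 2*1.01 = 6.32 m.
Hydraulic radius R = A/P = 4.34 / 6.32 = 0.6872 m.

0.6872


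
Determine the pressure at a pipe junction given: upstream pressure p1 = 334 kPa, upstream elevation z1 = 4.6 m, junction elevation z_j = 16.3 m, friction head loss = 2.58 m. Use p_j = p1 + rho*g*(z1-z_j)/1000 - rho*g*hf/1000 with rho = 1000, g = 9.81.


Junction pressure: p_j = p1 + rho*g*(z1 - z_j)/1000 - rho*g*hf/1000.
Elevation term = 1000*9.81*(4.6 - 16.3)/1000 = -114.777 kPa.
Friction term = 1000*9.81*2.58/1000 = 25.31 kPa.
p_j = 334 + -114.777 - 25.31 = 193.91 kPa.

193.91


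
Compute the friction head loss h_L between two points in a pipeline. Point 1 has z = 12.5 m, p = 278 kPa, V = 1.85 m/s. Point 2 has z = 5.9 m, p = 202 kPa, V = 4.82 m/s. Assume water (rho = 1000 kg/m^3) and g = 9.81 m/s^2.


Total head at each section: H = z + p/(rho*g) + V^2/(2g).
H1 = 12.5 + 278*1000/(1000*9.81) + 1.85^2/(2*9.81)
   = 12.5 + 28.338 + 0.1744
   = 41.013 m.
H2 = 5.9 + 202*1000/(1000*9.81) + 4.82^2/(2*9.81)
   = 5.9 + 20.591 + 1.1841
   = 27.675 m.
h_L = H1 - H2 = 41.013 - 27.675 = 13.338 m.

13.338


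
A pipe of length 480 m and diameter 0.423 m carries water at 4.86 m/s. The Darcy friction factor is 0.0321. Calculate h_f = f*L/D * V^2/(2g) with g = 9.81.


Darcy-Weisbach equation: h_f = f * (L/D) * V^2/(2g).
f * L/D = 0.0321 * 480/0.423 = 36.4255.
V^2/(2g) = 4.86^2 / (2*9.81) = 23.6196 / 19.62 = 1.2039 m.
h_f = 36.4255 * 1.2039 = 43.851 m.

43.851


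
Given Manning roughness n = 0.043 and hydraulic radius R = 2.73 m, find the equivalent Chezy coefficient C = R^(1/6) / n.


The Chezy coefficient relates to Manning's n through C = R^(1/6) / n.
R^(1/6) = 2.73^(1/6) = 1.182208.
C = 1.182208 / 0.043 = 27.49 m^(1/2)/s.

27.49


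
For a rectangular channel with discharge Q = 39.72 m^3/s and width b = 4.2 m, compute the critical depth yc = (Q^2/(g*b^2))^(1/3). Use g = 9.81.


Using yc = (Q^2 / (g * b^2))^(1/3):
Q^2 = 39.72^2 = 1577.68.
g * b^2 = 9.81 * 4.2^2 = 9.81 * 17.64 = 173.05.
Q^2 / (g*b^2) = 1577.68 / 173.05 = 9.1169.
yc = 9.1169^(1/3) = 2.0891 m.

2.0891


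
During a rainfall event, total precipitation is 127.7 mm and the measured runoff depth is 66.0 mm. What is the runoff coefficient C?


The runoff coefficient C = runoff depth / rainfall depth.
C = 66.0 / 127.7
  = 0.5168.

0.5168


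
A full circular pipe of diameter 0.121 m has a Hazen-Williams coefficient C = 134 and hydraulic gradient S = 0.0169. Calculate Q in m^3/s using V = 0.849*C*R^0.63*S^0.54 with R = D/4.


For a full circular pipe, R = D/4 = 0.121/4 = 0.0302 m.
V = 0.849 * 134 * 0.0302^0.63 * 0.0169^0.54
  = 0.849 * 134 * 0.110372 * 0.110423
  = 1.3865 m/s.
Pipe area A = pi*D^2/4 = pi*0.121^2/4 = 0.0115 m^2.
Q = A * V = 0.0115 * 1.3865 = 0.0159 m^3/s.

0.0159


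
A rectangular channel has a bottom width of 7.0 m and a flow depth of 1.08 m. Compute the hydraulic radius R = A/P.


For a rectangular section:
Flow area A = b * y = 7.0 * 1.08 = 7.56 m^2.
Wetted perimeter P = b + 2y = 7.0 + 2*1.08 = 9.16 m.
Hydraulic radius R = A/P = 7.56 / 9.16 = 0.8253 m.

0.8253


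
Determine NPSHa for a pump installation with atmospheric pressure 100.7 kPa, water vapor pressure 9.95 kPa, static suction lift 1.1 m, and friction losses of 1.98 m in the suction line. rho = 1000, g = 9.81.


NPSHa = p_atm/(rho*g) - z_s - hf_s - p_vap/(rho*g).
p_atm/(rho*g) = 100.7*1000 / (1000*9.81) = 10.265 m.
p_vap/(rho*g) = 9.95*1000 / (1000*9.81) = 1.014 m.
NPSHa = 10.265 - 1.1 - 1.98 - 1.014
      = 6.17 m.

6.17


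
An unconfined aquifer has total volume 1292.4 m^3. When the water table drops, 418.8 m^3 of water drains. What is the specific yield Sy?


Specific yield Sy = Volume drained / Total volume.
Sy = 418.8 / 1292.4
   = 0.324.

0.324


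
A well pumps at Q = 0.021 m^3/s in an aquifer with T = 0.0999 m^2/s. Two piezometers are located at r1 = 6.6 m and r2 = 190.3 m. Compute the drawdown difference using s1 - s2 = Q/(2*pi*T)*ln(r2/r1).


Thiem equation: s1 - s2 = Q/(2*pi*T) * ln(r2/r1).
ln(r2/r1) = ln(190.3/6.6) = 3.3615.
Q/(2*pi*T) = 0.021 / (2*pi*0.0999) = 0.021 / 0.6277 = 0.0335.
s1 - s2 = 0.0335 * 3.3615 = 0.1125 m.

0.1125


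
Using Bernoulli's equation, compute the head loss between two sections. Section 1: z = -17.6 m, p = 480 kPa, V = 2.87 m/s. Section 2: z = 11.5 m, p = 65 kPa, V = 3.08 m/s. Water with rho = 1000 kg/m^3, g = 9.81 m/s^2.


Total head at each section: H = z + p/(rho*g) + V^2/(2g).
H1 = -17.6 + 480*1000/(1000*9.81) + 2.87^2/(2*9.81)
   = -17.6 + 48.93 + 0.4198
   = 31.749 m.
H2 = 11.5 + 65*1000/(1000*9.81) + 3.08^2/(2*9.81)
   = 11.5 + 6.626 + 0.4835
   = 18.609 m.
h_L = H1 - H2 = 31.749 - 18.609 = 13.14 m.

13.14


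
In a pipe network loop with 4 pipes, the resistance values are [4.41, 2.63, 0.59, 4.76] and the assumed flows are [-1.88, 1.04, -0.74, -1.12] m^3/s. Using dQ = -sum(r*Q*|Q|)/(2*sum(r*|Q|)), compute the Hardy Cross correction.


Numerator terms (r*Q*|Q|): 4.41*-1.88*|-1.88| = -15.5867; 2.63*1.04*|1.04| = 2.8446; 0.59*-0.74*|-0.74| = -0.3231; 4.76*-1.12*|-1.12| = -5.9709.
Sum of numerator = -19.0361.
Denominator terms (r*|Q|): 4.41*|-1.88| = 8.2908; 2.63*|1.04| = 2.7352; 0.59*|-0.74| = 0.4366; 4.76*|-1.12| = 5.3312.
2 * sum of denominator = 2 * 16.7938 = 33.5876.
dQ = --19.0361 / 33.5876 = 0.5668 m^3/s.

0.5668


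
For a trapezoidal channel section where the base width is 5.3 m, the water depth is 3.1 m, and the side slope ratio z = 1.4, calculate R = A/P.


For a trapezoidal section with side slope z:
A = (b + z*y)*y = (5.3 + 1.4*3.1)*3.1 = 29.884 m^2.
P = b + 2*y*sqrt(1 + z^2) = 5.3 + 2*3.1*sqrt(1 + 1.4^2) = 15.967 m.
R = A/P = 29.884 / 15.967 = 1.8716 m.

1.8716


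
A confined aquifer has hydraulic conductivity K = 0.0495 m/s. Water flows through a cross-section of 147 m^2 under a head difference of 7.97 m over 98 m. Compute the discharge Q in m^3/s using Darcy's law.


Darcy's law: Q = K * A * i, where i = dh/L.
Hydraulic gradient i = 7.97 / 98 = 0.081327.
Q = 0.0495 * 147 * 0.081327
  = 0.5918 m^3/s.

0.5918


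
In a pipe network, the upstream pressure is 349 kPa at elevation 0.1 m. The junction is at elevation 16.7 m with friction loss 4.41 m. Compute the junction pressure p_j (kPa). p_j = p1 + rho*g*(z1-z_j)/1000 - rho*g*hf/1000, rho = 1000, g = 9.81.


Junction pressure: p_j = p1 + rho*g*(z1 - z_j)/1000 - rho*g*hf/1000.
Elevation term = 1000*9.81*(0.1 - 16.7)/1000 = -162.846 kPa.
Friction term = 1000*9.81*4.41/1000 = 43.262 kPa.
p_j = 349 + -162.846 - 43.262 = 142.89 kPa.

142.89


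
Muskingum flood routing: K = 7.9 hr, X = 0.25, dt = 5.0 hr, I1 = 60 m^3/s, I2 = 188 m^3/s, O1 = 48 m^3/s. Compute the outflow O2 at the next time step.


Muskingum coefficients:
denom = 2*K*(1-X) + dt = 2*7.9*(1-0.25) + 5.0 = 16.85.
C0 = (dt - 2*K*X)/denom = (5.0 - 2*7.9*0.25)/16.85 = 0.0623.
C1 = (dt + 2*K*X)/denom = (5.0 + 2*7.9*0.25)/16.85 = 0.5312.
C2 = (2*K*(1-X) - dt)/denom = 0.4065.
O2 = C0*I2 + C1*I1 + C2*O1
   = 0.0623*188 + 0.5312*60 + 0.4065*48
   = 63.1 m^3/s.

63.1


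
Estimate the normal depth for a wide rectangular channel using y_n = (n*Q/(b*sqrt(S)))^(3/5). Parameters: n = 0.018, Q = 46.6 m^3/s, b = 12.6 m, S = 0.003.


We use the wide-channel approximation y_n = (n*Q/(b*sqrt(S)))^(3/5).
sqrt(S) = sqrt(0.003) = 0.054772.
Numerator: n*Q = 0.018 * 46.6 = 0.8388.
Denominator: b*sqrt(S) = 12.6 * 0.054772 = 0.690127.
arg = 1.2154.
y_n = 1.2154^(3/5) = 1.1242 m.

1.1242


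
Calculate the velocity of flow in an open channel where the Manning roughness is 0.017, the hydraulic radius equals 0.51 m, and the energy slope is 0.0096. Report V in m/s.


Manning's equation gives V = (1/n) * R^(2/3) * S^(1/2).
First, compute R^(2/3) = 0.51^(2/3) = 0.6383.
Next, S^(1/2) = 0.0096^(1/2) = 0.09798.
Then 1/n = 1/0.017 = 58.82.
V = 58.82 * 0.6383 * 0.09798 = 3.679 m/s.

3.679


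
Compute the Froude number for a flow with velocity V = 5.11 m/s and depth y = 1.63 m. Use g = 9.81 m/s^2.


The Froude number is defined as Fr = V / sqrt(g*y).
g*y = 9.81 * 1.63 = 15.9903.
sqrt(g*y) = sqrt(15.9903) = 3.9988.
Fr = 5.11 / 3.9988 = 1.2779.

1.2779


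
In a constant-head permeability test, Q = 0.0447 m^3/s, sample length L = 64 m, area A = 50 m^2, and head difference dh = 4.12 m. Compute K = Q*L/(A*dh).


From K = Q*L / (A*dh):
Numerator: Q*L = 0.0447 * 64 = 2.8608.
Denominator: A*dh = 50 * 4.12 = 206.0.
K = 2.8608 / 206.0 = 0.013887 m/s.

0.013887


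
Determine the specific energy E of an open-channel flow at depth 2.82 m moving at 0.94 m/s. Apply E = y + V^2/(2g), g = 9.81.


Specific energy E = y + V^2/(2g).
Velocity head = V^2/(2g) = 0.94^2 / (2*9.81) = 0.8836 / 19.62 = 0.045 m.
E = 2.82 + 0.045 = 2.865 m.

2.865


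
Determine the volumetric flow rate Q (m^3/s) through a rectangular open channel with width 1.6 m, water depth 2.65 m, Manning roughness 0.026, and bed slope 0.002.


For a rectangular channel, the cross-sectional area A = b * y = 1.6 * 2.65 = 4.24 m^2.
The wetted perimeter P = b + 2y = 1.6 + 2*2.65 = 6.9 m.
Hydraulic radius R = A/P = 4.24/6.9 = 0.6145 m.
Velocity V = (1/n)*R^(2/3)*S^(1/2) = (1/0.026)*0.6145^(2/3)*0.002^(1/2) = 1.2432 m/s.
Discharge Q = A * V = 4.24 * 1.2432 = 5.271 m^3/s.

5.271


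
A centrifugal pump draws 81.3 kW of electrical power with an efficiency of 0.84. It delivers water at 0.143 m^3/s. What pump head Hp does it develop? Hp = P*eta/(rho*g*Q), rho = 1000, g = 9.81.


Pump head formula: Hp = P * eta / (rho * g * Q).
Numerator: P * eta = 81.3 * 1000 * 0.84 = 68292.0 W.
Denominator: rho * g * Q = 1000 * 9.81 * 0.143 = 1402.83.
Hp = 68292.0 / 1402.83 = 48.68 m.

48.68


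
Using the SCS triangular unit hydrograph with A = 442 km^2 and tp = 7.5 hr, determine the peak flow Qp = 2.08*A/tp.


SCS formula: Qp = 2.08 * A / tp.
Qp = 2.08 * 442 / 7.5
   = 919.36 / 7.5
   = 122.58 m^3/s per cm.

122.58


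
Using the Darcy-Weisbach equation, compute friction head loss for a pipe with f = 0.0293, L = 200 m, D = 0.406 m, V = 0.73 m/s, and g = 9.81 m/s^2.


Darcy-Weisbach equation: h_f = f * (L/D) * V^2/(2g).
f * L/D = 0.0293 * 200/0.406 = 14.4335.
V^2/(2g) = 0.73^2 / (2*9.81) = 0.5329 / 19.62 = 0.0272 m.
h_f = 14.4335 * 0.0272 = 0.392 m.

0.392


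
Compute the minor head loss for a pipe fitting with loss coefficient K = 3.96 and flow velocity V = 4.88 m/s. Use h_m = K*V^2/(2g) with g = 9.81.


Minor loss formula: h_m = K * V^2/(2g).
V^2 = 4.88^2 = 23.8144.
V^2/(2g) = 23.8144 / 19.62 = 1.2138 m.
h_m = 3.96 * 1.2138 = 4.8066 m.

4.8066


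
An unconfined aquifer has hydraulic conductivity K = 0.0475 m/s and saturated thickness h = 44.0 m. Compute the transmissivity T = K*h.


Transmissivity is defined as T = K * h.
T = 0.0475 * 44.0
  = 2.09 m^2/s.

2.09


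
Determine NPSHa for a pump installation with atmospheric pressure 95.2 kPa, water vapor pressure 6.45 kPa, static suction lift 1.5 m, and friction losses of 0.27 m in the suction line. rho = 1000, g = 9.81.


NPSHa = p_atm/(rho*g) - z_s - hf_s - p_vap/(rho*g).
p_atm/(rho*g) = 95.2*1000 / (1000*9.81) = 9.704 m.
p_vap/(rho*g) = 6.45*1000 / (1000*9.81) = 0.657 m.
NPSHa = 9.704 - 1.5 - 0.27 - 0.657
      = 7.28 m.

7.28


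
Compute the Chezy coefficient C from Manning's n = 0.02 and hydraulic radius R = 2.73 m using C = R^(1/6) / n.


The Chezy coefficient relates to Manning's n through C = R^(1/6) / n.
R^(1/6) = 2.73^(1/6) = 1.182208.
C = 1.182208 / 0.02 = 59.11 m^(1/2)/s.

59.11


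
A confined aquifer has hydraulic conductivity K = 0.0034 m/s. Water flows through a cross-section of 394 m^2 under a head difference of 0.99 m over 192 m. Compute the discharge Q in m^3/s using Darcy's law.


Darcy's law: Q = K * A * i, where i = dh/L.
Hydraulic gradient i = 0.99 / 192 = 0.005156.
Q = 0.0034 * 394 * 0.005156
  = 0.0069 m^3/s.

0.0069


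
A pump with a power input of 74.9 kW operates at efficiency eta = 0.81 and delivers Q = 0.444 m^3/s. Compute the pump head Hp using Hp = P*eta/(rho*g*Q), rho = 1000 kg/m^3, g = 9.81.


Pump head formula: Hp = P * eta / (rho * g * Q).
Numerator: P * eta = 74.9 * 1000 * 0.81 = 60669.0 W.
Denominator: rho * g * Q = 1000 * 9.81 * 0.444 = 4355.64.
Hp = 60669.0 / 4355.64 = 13.93 m.

13.93


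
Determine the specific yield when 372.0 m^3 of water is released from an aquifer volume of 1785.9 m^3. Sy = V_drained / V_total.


Specific yield Sy = Volume drained / Total volume.
Sy = 372.0 / 1785.9
   = 0.2083.

0.2083


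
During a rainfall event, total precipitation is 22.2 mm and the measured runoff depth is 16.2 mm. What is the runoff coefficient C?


The runoff coefficient C = runoff depth / rainfall depth.
C = 16.2 / 22.2
  = 0.7297.

0.7297


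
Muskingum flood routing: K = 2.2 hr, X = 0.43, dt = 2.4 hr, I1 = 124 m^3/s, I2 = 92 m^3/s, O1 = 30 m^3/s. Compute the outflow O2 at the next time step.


Muskingum coefficients:
denom = 2*K*(1-X) + dt = 2*2.2*(1-0.43) + 2.4 = 4.908.
C0 = (dt - 2*K*X)/denom = (2.4 - 2*2.2*0.43)/4.908 = 0.1035.
C1 = (dt + 2*K*X)/denom = (2.4 + 2*2.2*0.43)/4.908 = 0.8745.
C2 = (2*K*(1-X) - dt)/denom = 0.022.
O2 = C0*I2 + C1*I1 + C2*O1
   = 0.1035*92 + 0.8745*124 + 0.022*30
   = 118.62 m^3/s.

118.62


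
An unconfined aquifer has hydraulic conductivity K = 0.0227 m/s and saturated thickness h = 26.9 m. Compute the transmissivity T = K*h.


Transmissivity is defined as T = K * h.
T = 0.0227 * 26.9
  = 0.6106 m^2/s.

0.6106


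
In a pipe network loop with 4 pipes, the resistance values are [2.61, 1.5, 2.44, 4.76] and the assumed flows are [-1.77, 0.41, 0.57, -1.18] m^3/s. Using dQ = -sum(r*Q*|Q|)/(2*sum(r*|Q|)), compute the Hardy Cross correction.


Numerator terms (r*Q*|Q|): 2.61*-1.77*|-1.77| = -8.1769; 1.5*0.41*|0.41| = 0.2521; 2.44*0.57*|0.57| = 0.7928; 4.76*-1.18*|-1.18| = -6.6278.
Sum of numerator = -13.7598.
Denominator terms (r*|Q|): 2.61*|-1.77| = 4.6197; 1.5*|0.41| = 0.615; 2.44*|0.57| = 1.3908; 4.76*|-1.18| = 5.6168.
2 * sum of denominator = 2 * 12.2423 = 24.4846.
dQ = --13.7598 / 24.4846 = 0.562 m^3/s.

0.562


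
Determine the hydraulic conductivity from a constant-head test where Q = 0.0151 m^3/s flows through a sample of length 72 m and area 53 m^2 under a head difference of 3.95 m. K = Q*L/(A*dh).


From K = Q*L / (A*dh):
Numerator: Q*L = 0.0151 * 72 = 1.0872.
Denominator: A*dh = 53 * 3.95 = 209.35.
K = 1.0872 / 209.35 = 0.005193 m/s.

0.005193


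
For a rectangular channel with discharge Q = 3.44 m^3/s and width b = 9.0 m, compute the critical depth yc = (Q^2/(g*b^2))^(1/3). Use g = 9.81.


Using yc = (Q^2 / (g * b^2))^(1/3):
Q^2 = 3.44^2 = 11.83.
g * b^2 = 9.81 * 9.0^2 = 9.81 * 81.0 = 794.61.
Q^2 / (g*b^2) = 11.83 / 794.61 = 0.0149.
yc = 0.0149^(1/3) = 0.246 m.

0.246


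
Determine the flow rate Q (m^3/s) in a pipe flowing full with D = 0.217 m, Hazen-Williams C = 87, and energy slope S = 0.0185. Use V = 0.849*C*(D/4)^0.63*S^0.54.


For a full circular pipe, R = D/4 = 0.217/4 = 0.0542 m.
V = 0.849 * 87 * 0.0542^0.63 * 0.0185^0.54
  = 0.849 * 87 * 0.159467 * 0.115951
  = 1.3658 m/s.
Pipe area A = pi*D^2/4 = pi*0.217^2/4 = 0.037 m^2.
Q = A * V = 0.037 * 1.3658 = 0.0505 m^3/s.

0.0505


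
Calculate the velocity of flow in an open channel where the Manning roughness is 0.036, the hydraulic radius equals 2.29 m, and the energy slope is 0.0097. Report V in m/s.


Manning's equation gives V = (1/n) * R^(2/3) * S^(1/2).
First, compute R^(2/3) = 2.29^(2/3) = 1.7374.
Next, S^(1/2) = 0.0097^(1/2) = 0.098489.
Then 1/n = 1/0.036 = 27.78.
V = 27.78 * 1.7374 * 0.098489 = 4.7531 m/s.

4.7531


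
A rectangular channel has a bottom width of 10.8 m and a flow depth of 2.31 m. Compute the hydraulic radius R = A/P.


For a rectangular section:
Flow area A = b * y = 10.8 * 2.31 = 24.95 m^2.
Wetted perimeter P = b + 2y = 10.8 + 2*2.31 = 15.42 m.
Hydraulic radius R = A/P = 24.95 / 15.42 = 1.6179 m.

1.6179


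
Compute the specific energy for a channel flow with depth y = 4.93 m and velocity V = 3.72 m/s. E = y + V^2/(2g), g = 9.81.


Specific energy E = y + V^2/(2g).
Velocity head = V^2/(2g) = 3.72^2 / (2*9.81) = 13.8384 / 19.62 = 0.7053 m.
E = 4.93 + 0.7053 = 5.6353 m.

5.6353


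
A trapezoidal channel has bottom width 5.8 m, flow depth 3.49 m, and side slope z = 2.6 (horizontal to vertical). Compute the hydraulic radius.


For a trapezoidal section with side slope z:
A = (b + z*y)*y = (5.8 + 2.6*3.49)*3.49 = 51.91 m^2.
P = b + 2*y*sqrt(1 + z^2) = 5.8 + 2*3.49*sqrt(1 + 2.6^2) = 25.244 m.
R = A/P = 51.91 / 25.244 = 2.0563 m.

2.0563


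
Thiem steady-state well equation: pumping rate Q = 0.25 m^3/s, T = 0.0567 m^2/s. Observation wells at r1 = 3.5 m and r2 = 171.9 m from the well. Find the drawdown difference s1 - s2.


Thiem equation: s1 - s2 = Q/(2*pi*T) * ln(r2/r1).
ln(r2/r1) = ln(171.9/3.5) = 3.8941.
Q/(2*pi*T) = 0.25 / (2*pi*0.0567) = 0.25 / 0.3563 = 0.7017.
s1 - s2 = 0.7017 * 3.8941 = 2.7327 m.

2.7327


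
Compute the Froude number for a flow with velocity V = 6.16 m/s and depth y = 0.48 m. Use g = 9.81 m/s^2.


The Froude number is defined as Fr = V / sqrt(g*y).
g*y = 9.81 * 0.48 = 4.7088.
sqrt(g*y) = sqrt(4.7088) = 2.17.
Fr = 6.16 / 2.17 = 2.8387.

2.8387


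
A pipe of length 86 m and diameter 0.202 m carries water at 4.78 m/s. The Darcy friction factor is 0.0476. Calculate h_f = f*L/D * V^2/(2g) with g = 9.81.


Darcy-Weisbach equation: h_f = f * (L/D) * V^2/(2g).
f * L/D = 0.0476 * 86/0.202 = 20.2653.
V^2/(2g) = 4.78^2 / (2*9.81) = 22.8484 / 19.62 = 1.1645 m.
h_f = 20.2653 * 1.1645 = 23.6 m.

23.6


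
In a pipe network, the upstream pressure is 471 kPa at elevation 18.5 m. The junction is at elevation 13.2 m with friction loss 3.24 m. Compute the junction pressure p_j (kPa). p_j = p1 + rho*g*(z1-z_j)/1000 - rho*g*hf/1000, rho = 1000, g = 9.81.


Junction pressure: p_j = p1 + rho*g*(z1 - z_j)/1000 - rho*g*hf/1000.
Elevation term = 1000*9.81*(18.5 - 13.2)/1000 = 51.993 kPa.
Friction term = 1000*9.81*3.24/1000 = 31.784 kPa.
p_j = 471 + 51.993 - 31.784 = 491.21 kPa.

491.21


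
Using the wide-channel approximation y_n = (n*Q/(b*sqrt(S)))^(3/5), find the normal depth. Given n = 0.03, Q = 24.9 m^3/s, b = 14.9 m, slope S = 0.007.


We use the wide-channel approximation y_n = (n*Q/(b*sqrt(S)))^(3/5).
sqrt(S) = sqrt(0.007) = 0.083666.
Numerator: n*Q = 0.03 * 24.9 = 0.747.
Denominator: b*sqrt(S) = 14.9 * 0.083666 = 1.246623.
arg = 0.5992.
y_n = 0.5992^(3/5) = 0.7354 m.

0.7354


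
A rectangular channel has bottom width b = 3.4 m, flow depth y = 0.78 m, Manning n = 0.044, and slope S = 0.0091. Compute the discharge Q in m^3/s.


For a rectangular channel, the cross-sectional area A = b * y = 3.4 * 0.78 = 2.65 m^2.
The wetted perimeter P = b + 2y = 3.4 + 2*0.78 = 4.96 m.
Hydraulic radius R = A/P = 2.65/4.96 = 0.5347 m.
Velocity V = (1/n)*R^(2/3)*S^(1/2) = (1/0.044)*0.5347^(2/3)*0.0091^(1/2) = 1.4282 m/s.
Discharge Q = A * V = 2.65 * 1.4282 = 3.788 m^3/s.

3.788


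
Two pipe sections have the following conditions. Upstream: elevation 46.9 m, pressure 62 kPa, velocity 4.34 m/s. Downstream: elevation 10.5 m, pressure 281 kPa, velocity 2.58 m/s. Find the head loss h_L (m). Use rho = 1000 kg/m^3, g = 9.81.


Total head at each section: H = z + p/(rho*g) + V^2/(2g).
H1 = 46.9 + 62*1000/(1000*9.81) + 4.34^2/(2*9.81)
   = 46.9 + 6.32 + 0.96
   = 54.18 m.
H2 = 10.5 + 281*1000/(1000*9.81) + 2.58^2/(2*9.81)
   = 10.5 + 28.644 + 0.3393
   = 39.484 m.
h_L = H1 - H2 = 54.18 - 39.484 = 14.697 m.

14.697


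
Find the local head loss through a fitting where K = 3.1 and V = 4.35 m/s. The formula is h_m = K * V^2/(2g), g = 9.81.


Minor loss formula: h_m = K * V^2/(2g).
V^2 = 4.35^2 = 18.9225.
V^2/(2g) = 18.9225 / 19.62 = 0.9644 m.
h_m = 3.1 * 0.9644 = 2.9898 m.

2.9898


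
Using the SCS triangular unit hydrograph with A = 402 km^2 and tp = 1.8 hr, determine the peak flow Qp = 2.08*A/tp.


SCS formula: Qp = 2.08 * A / tp.
Qp = 2.08 * 402 / 1.8
   = 836.16 / 1.8
   = 464.53 m^3/s per cm.

464.53


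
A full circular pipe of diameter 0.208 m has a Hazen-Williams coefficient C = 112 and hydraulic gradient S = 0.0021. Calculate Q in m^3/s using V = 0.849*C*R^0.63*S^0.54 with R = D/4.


For a full circular pipe, R = D/4 = 0.208/4 = 0.052 m.
V = 0.849 * 112 * 0.052^0.63 * 0.0021^0.54
  = 0.849 * 112 * 0.155268 * 0.03581
  = 0.5287 m/s.
Pipe area A = pi*D^2/4 = pi*0.208^2/4 = 0.034 m^2.
Q = A * V = 0.034 * 0.5287 = 0.018 m^3/s.

0.018


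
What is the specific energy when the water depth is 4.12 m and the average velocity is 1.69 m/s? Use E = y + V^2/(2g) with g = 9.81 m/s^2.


Specific energy E = y + V^2/(2g).
Velocity head = V^2/(2g) = 1.69^2 / (2*9.81) = 2.8561 / 19.62 = 0.1456 m.
E = 4.12 + 0.1456 = 4.2656 m.

4.2656


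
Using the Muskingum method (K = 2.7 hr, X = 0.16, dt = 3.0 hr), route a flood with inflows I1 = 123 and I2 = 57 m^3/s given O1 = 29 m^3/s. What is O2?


Muskingum coefficients:
denom = 2*K*(1-X) + dt = 2*2.7*(1-0.16) + 3.0 = 7.536.
C0 = (dt - 2*K*X)/denom = (3.0 - 2*2.7*0.16)/7.536 = 0.2834.
C1 = (dt + 2*K*X)/denom = (3.0 + 2*2.7*0.16)/7.536 = 0.5127.
C2 = (2*K*(1-X) - dt)/denom = 0.2038.
O2 = C0*I2 + C1*I1 + C2*O1
   = 0.2834*57 + 0.5127*123 + 0.2038*29
   = 85.13 m^3/s.

85.13


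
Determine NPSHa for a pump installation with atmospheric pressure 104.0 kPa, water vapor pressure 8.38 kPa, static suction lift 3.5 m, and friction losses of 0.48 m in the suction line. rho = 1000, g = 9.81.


NPSHa = p_atm/(rho*g) - z_s - hf_s - p_vap/(rho*g).
p_atm/(rho*g) = 104.0*1000 / (1000*9.81) = 10.601 m.
p_vap/(rho*g) = 8.38*1000 / (1000*9.81) = 0.854 m.
NPSHa = 10.601 - 3.5 - 0.48 - 0.854
      = 5.77 m.

5.77


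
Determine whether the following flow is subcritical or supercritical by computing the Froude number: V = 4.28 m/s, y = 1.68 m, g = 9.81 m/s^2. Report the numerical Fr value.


The Froude number is defined as Fr = V / sqrt(g*y).
g*y = 9.81 * 1.68 = 16.4808.
sqrt(g*y) = sqrt(16.4808) = 4.0597.
Fr = 4.28 / 4.0597 = 1.0543.
Since Fr > 1, the flow is supercritical.

1.0543


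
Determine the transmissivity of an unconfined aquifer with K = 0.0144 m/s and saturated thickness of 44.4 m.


Transmissivity is defined as T = K * h.
T = 0.0144 * 44.4
  = 0.6394 m^2/s.

0.6394


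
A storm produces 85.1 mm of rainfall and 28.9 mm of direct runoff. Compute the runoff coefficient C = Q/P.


The runoff coefficient C = runoff depth / rainfall depth.
C = 28.9 / 85.1
  = 0.3396.

0.3396


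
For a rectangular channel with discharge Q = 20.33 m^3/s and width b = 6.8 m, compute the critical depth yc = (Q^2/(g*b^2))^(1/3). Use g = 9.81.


Using yc = (Q^2 / (g * b^2))^(1/3):
Q^2 = 20.33^2 = 413.31.
g * b^2 = 9.81 * 6.8^2 = 9.81 * 46.24 = 453.61.
Q^2 / (g*b^2) = 413.31 / 453.61 = 0.9112.
yc = 0.9112^(1/3) = 0.9695 m.

0.9695


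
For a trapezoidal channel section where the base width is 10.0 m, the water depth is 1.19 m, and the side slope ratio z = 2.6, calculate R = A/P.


For a trapezoidal section with side slope z:
A = (b + z*y)*y = (10.0 + 2.6*1.19)*1.19 = 15.582 m^2.
P = b + 2*y*sqrt(1 + z^2) = 10.0 + 2*1.19*sqrt(1 + 2.6^2) = 16.63 m.
R = A/P = 15.582 / 16.63 = 0.937 m.

0.937


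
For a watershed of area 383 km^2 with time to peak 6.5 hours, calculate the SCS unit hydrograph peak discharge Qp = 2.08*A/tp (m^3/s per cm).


SCS formula: Qp = 2.08 * A / tp.
Qp = 2.08 * 383 / 6.5
   = 796.64 / 6.5
   = 122.56 m^3/s per cm.

122.56


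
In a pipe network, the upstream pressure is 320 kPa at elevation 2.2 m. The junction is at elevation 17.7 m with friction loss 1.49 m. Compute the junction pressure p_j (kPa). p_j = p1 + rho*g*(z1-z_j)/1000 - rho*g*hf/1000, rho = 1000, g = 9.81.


Junction pressure: p_j = p1 + rho*g*(z1 - z_j)/1000 - rho*g*hf/1000.
Elevation term = 1000*9.81*(2.2 - 17.7)/1000 = -152.055 kPa.
Friction term = 1000*9.81*1.49/1000 = 14.617 kPa.
p_j = 320 + -152.055 - 14.617 = 153.33 kPa.

153.33


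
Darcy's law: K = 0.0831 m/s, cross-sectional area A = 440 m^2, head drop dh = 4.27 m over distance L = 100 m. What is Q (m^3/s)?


Darcy's law: Q = K * A * i, where i = dh/L.
Hydraulic gradient i = 4.27 / 100 = 0.0427.
Q = 0.0831 * 440 * 0.0427
  = 1.5613 m^3/s.

1.5613


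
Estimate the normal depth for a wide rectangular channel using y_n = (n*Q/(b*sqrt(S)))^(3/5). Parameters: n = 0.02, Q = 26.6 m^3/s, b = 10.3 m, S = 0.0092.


We use the wide-channel approximation y_n = (n*Q/(b*sqrt(S)))^(3/5).
sqrt(S) = sqrt(0.0092) = 0.095917.
Numerator: n*Q = 0.02 * 26.6 = 0.532.
Denominator: b*sqrt(S) = 10.3 * 0.095917 = 0.987945.
arg = 0.5385.
y_n = 0.5385^(3/5) = 0.6898 m.

0.6898


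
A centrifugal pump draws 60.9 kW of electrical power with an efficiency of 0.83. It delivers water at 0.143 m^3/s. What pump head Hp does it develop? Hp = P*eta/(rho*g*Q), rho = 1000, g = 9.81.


Pump head formula: Hp = P * eta / (rho * g * Q).
Numerator: P * eta = 60.9 * 1000 * 0.83 = 50547.0 W.
Denominator: rho * g * Q = 1000 * 9.81 * 0.143 = 1402.83.
Hp = 50547.0 / 1402.83 = 36.03 m.

36.03


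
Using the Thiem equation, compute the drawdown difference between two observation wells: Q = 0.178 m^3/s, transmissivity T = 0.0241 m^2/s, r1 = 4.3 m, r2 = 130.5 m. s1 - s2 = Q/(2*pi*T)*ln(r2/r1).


Thiem equation: s1 - s2 = Q/(2*pi*T) * ln(r2/r1).
ln(r2/r1) = ln(130.5/4.3) = 3.4128.
Q/(2*pi*T) = 0.178 / (2*pi*0.0241) = 0.178 / 0.1514 = 1.1755.
s1 - s2 = 1.1755 * 3.4128 = 4.0117 m.

4.0117


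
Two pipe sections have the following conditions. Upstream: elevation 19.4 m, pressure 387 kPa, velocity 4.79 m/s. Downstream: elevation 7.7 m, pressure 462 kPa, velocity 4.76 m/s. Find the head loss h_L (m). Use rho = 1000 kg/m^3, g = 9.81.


Total head at each section: H = z + p/(rho*g) + V^2/(2g).
H1 = 19.4 + 387*1000/(1000*9.81) + 4.79^2/(2*9.81)
   = 19.4 + 39.45 + 1.1694
   = 60.019 m.
H2 = 7.7 + 462*1000/(1000*9.81) + 4.76^2/(2*9.81)
   = 7.7 + 47.095 + 1.1548
   = 55.95 m.
h_L = H1 - H2 = 60.019 - 55.95 = 4.069 m.

4.069


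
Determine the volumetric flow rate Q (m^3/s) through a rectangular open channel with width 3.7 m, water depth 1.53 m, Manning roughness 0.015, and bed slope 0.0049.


For a rectangular channel, the cross-sectional area A = b * y = 3.7 * 1.53 = 5.66 m^2.
The wetted perimeter P = b + 2y = 3.7 + 2*1.53 = 6.76 m.
Hydraulic radius R = A/P = 5.66/6.76 = 0.8374 m.
Velocity V = (1/n)*R^(2/3)*S^(1/2) = (1/0.015)*0.8374^(2/3)*0.0049^(1/2) = 4.1461 m/s.
Discharge Q = A * V = 5.66 * 4.1461 = 23.471 m^3/s.

23.471


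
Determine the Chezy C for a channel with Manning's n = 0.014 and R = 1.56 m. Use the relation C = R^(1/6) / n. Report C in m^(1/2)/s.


The Chezy coefficient relates to Manning's n through C = R^(1/6) / n.
R^(1/6) = 1.56^(1/6) = 1.07693.
C = 1.07693 / 0.014 = 76.92 m^(1/2)/s.

76.92


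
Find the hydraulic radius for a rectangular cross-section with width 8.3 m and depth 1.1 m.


For a rectangular section:
Flow area A = b * y = 8.3 * 1.1 = 9.13 m^2.
Wetted perimeter P = b + 2y = 8.3 + 2*1.1 = 10.5 m.
Hydraulic radius R = A/P = 9.13 / 10.5 = 0.8695 m.

0.8695


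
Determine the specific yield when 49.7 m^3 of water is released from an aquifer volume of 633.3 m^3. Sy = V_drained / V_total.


Specific yield Sy = Volume drained / Total volume.
Sy = 49.7 / 633.3
   = 0.0785.

0.0785


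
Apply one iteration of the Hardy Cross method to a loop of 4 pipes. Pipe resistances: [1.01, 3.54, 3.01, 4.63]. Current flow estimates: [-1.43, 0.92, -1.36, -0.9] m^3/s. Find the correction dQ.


Numerator terms (r*Q*|Q|): 1.01*-1.43*|-1.43| = -2.0653; 3.54*0.92*|0.92| = 2.9963; 3.01*-1.36*|-1.36| = -5.5673; 4.63*-0.9*|-0.9| = -3.7503.
Sum of numerator = -8.3867.
Denominator terms (r*|Q|): 1.01*|-1.43| = 1.4443; 3.54*|0.92| = 3.2568; 3.01*|-1.36| = 4.0936; 4.63*|-0.9| = 4.167.
2 * sum of denominator = 2 * 12.9617 = 25.9234.
dQ = --8.3867 / 25.9234 = 0.3235 m^3/s.

0.3235


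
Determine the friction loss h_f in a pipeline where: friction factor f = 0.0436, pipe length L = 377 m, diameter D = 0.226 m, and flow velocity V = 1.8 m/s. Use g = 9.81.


Darcy-Weisbach equation: h_f = f * (L/D) * V^2/(2g).
f * L/D = 0.0436 * 377/0.226 = 72.731.
V^2/(2g) = 1.8^2 / (2*9.81) = 3.24 / 19.62 = 0.1651 m.
h_f = 72.731 * 0.1651 = 12.011 m.

12.011


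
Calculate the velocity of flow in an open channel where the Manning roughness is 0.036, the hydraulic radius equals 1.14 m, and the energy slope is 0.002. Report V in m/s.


Manning's equation gives V = (1/n) * R^(2/3) * S^(1/2).
First, compute R^(2/3) = 1.14^(2/3) = 1.0913.
Next, S^(1/2) = 0.002^(1/2) = 0.044721.
Then 1/n = 1/0.036 = 27.78.
V = 27.78 * 1.0913 * 0.044721 = 1.3557 m/s.

1.3557


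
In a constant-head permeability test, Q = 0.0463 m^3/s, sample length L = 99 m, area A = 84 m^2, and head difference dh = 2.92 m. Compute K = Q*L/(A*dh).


From K = Q*L / (A*dh):
Numerator: Q*L = 0.0463 * 99 = 4.5837.
Denominator: A*dh = 84 * 2.92 = 245.28.
K = 4.5837 / 245.28 = 0.018688 m/s.

0.018688


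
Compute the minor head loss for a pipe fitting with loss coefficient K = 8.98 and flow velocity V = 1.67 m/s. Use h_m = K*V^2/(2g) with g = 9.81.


Minor loss formula: h_m = K * V^2/(2g).
V^2 = 1.67^2 = 2.7889.
V^2/(2g) = 2.7889 / 19.62 = 0.1421 m.
h_m = 8.98 * 0.1421 = 1.2765 m.

1.2765


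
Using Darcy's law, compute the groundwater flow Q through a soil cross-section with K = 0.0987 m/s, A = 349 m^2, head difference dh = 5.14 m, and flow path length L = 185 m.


Darcy's law: Q = K * A * i, where i = dh/L.
Hydraulic gradient i = 5.14 / 185 = 0.027784.
Q = 0.0987 * 349 * 0.027784
  = 0.957 m^3/s.

0.957


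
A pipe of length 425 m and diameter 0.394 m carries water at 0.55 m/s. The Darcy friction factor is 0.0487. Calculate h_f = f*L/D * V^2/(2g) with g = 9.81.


Darcy-Weisbach equation: h_f = f * (L/D) * V^2/(2g).
f * L/D = 0.0487 * 425/0.394 = 52.5317.
V^2/(2g) = 0.55^2 / (2*9.81) = 0.3025 / 19.62 = 0.0154 m.
h_f = 52.5317 * 0.0154 = 0.81 m.

0.81


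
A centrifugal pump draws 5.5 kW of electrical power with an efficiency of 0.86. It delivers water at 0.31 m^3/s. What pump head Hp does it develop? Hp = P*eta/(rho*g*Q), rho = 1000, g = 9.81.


Pump head formula: Hp = P * eta / (rho * g * Q).
Numerator: P * eta = 5.5 * 1000 * 0.86 = 4730.0 W.
Denominator: rho * g * Q = 1000 * 9.81 * 0.31 = 3041.1.
Hp = 4730.0 / 3041.1 = 1.56 m.

1.56
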